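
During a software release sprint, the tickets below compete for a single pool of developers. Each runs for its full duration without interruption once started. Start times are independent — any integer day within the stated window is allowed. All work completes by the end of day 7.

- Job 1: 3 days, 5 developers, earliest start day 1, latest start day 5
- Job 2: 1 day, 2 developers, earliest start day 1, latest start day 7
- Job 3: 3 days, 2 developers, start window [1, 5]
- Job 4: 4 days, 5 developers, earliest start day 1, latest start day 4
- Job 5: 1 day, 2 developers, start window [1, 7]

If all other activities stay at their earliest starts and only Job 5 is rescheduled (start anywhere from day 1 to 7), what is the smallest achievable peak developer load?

Job 5@1: d1:16  d2:12  d3:12  d4:5  d5:0  d6:0  d7:0 → peak 16
Job 5@2: d1:14  d2:14  d3:12  d4:5  d5:0  d6:0  d7:0 → peak 14
Job 5@3: d1:14  d2:12  d3:14  d4:5  d5:0  d6:0  d7:0 → peak 14
Job 5@4: d1:14  d2:12  d3:12  d4:7  d5:0  d6:0  d7:0 → peak 14
Job 5@5: d1:14  d2:12  d3:12  d4:5  d5:2  d6:0  d7:0 → peak 14
Job 5@6: d1:14  d2:12  d3:12  d4:5  d5:0  d6:2  d7:0 → peak 14
Job 5@7: d1:14  d2:12  d3:12  d4:5  d5:0  d6:0  d7:2 → peak 14
Best is Job 5@2, peak 14.

14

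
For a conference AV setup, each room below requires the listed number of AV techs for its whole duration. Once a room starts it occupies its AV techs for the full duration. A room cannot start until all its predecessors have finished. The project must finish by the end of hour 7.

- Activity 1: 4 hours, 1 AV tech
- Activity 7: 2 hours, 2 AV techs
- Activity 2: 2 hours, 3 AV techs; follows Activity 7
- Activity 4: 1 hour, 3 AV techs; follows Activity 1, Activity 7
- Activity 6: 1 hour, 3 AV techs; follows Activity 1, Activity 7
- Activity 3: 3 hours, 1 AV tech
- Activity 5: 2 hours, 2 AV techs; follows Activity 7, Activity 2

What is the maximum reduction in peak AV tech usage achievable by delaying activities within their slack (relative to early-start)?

3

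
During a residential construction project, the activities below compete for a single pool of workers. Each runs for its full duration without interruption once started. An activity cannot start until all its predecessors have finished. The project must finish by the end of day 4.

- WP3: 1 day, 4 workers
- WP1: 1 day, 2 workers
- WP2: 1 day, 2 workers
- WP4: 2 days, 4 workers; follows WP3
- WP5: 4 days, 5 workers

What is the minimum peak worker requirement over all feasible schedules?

9

Early-start (WP3@1, WP1@1, WP2@1, WP4@2, WP5@1) gives peak 13: d1:13  d2:9  d3:9  d4:5.
Shift WP1→2, WP2→2, WP4→3.
Schedule WP3@1, WP1@2, WP2@2, WP4@3, WP5@1: d1:9  d2:9  d3:9  d4:9 — peak 9.
Total worker-days = 36 over 4 days ⇒ peak ≥ ⌈36/4⌉ = 9, so 9 is optimal.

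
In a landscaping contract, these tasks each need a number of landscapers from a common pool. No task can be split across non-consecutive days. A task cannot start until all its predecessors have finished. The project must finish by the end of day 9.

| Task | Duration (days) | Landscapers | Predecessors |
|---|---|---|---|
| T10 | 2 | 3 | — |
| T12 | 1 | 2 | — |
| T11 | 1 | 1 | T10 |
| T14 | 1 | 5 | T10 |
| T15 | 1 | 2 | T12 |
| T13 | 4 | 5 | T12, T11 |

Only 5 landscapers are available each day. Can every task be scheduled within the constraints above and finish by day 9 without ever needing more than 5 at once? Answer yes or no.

Schedule T10@1, T12@1, T11@3, T14@4, T15@2, T13@5: d1:5  d2:5  d3:1  d4:5  d5:5  d6:5  d7:5  d8:5  d9:0 — peak 5 ≤ 5.

yes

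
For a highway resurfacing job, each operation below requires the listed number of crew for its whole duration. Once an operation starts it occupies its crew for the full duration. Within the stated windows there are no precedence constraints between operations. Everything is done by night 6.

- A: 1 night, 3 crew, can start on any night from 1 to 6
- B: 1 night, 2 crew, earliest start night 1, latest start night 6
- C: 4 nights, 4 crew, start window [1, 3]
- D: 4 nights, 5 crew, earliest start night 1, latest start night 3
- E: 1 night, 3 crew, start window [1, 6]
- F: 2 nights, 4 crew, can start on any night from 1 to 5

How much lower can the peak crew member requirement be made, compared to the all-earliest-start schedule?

Early-start peak: n1:21  n2:13  n3:9  n4:9  n5:0  n6:0 ⇒ 21.
Leveled (A@1, B@1, C@1, D@2, E@6, F@5): n1:9  n2:9  n3:9  n4:9  n5:9  n6:7 ⇒ 9.
Reduction 21 − 9 = 12.

12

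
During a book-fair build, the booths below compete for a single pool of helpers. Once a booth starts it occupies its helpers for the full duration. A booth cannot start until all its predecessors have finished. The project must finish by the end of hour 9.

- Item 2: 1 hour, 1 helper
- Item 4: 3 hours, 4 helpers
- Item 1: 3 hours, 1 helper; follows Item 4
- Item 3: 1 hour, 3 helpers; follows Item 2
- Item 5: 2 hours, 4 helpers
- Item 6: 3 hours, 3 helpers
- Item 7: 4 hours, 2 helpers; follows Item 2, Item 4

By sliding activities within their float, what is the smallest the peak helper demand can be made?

6

Early-start (Item 2@1, Item 4@1, Item 1@4, Item 3@2, Item 5@1, Item 6@1, Item 7@4) gives peak 14: h1:12  h2:14  h3:7  h4:3  h5:3  h6:3  h7:2  h8:0  h9:0.
Shift Item 3→4, Item 5→8, Item 6→5.
Schedule Item 2@1, Item 4@1, Item 1@4, Item 3@4, Item 5@8, Item 6@5, Item 7@4: h1:5  h2:4  h3:4  h4:6  h5:6  h6:6  h7:5  h8:4  h9:4 — peak 6.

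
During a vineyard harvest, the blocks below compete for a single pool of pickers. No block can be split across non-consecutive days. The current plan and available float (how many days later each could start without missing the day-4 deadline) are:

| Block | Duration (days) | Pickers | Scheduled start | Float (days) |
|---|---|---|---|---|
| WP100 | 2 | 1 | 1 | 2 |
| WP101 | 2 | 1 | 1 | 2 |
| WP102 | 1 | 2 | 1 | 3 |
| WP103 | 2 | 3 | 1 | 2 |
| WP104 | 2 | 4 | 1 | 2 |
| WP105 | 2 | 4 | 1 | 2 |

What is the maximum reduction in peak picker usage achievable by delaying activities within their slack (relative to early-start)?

Early-start peak: d1:15  d2:13  d3:0  d4:0 ⇒ 15.
Leveled (WP100@1, WP101@1, WP102@1, WP103@1, WP104@3, WP105@3): d1:7  d2:5  d3:8  d4:8 ⇒ 8.
Reduction 15 − 8 = 7.

7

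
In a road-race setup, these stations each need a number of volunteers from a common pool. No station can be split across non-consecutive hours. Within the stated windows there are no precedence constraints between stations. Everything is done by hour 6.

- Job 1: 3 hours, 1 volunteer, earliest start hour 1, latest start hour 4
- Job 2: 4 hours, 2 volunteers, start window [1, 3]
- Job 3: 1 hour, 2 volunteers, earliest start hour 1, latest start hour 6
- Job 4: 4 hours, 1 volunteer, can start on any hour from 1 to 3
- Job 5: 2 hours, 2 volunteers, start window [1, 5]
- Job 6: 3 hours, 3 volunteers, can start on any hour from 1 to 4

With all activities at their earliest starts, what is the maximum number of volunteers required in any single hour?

Early-start schedule: Job 1@1, Job 2@1, Job 3@1, Job 4@1, Job 5@1, Job 6@1.
Load per hour: hour 1: 11, hour 2: 9, hour 3: 7, hour 4: 3, hour 5: 0, hour 6: 0.
Peak is 11.

11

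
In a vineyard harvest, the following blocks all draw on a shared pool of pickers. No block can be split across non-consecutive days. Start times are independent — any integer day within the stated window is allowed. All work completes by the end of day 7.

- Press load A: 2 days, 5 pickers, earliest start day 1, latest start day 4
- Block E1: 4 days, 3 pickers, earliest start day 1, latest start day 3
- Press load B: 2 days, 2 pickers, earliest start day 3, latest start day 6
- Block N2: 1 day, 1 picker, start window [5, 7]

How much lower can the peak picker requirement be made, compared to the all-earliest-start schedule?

Early-start peak: d1:8  d2:8  d3:5  d4:5  d5:1  d6:0  d7:0 ⇒ 8.
Leveled (Press load A@1, Block E1@3, Press load B@3, Block N2@5): d1:5  d2:5  d3:5  d4:5  d5:4  d6:3  d7:0 ⇒ 5.
Reduction 8 − 5 = 3.

3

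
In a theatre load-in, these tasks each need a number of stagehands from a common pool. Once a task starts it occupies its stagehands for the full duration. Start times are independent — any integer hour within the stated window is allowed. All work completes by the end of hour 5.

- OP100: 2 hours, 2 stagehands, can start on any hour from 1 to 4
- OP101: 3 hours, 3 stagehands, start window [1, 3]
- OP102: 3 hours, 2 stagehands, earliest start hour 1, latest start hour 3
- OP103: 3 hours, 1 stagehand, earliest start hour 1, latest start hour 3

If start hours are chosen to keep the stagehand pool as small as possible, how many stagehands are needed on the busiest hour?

6

Early-start (OP100@1, OP101@1, OP102@1, OP103@1) gives peak 8: h1:8  h2:8  h3:6  h4:0  h5:0.
Shift OP102→3.
Schedule OP100@1, OP101@1, OP102@3, OP103@1: h1:6  h2:6  h3:6  h4:2  h5:2 — peak 6.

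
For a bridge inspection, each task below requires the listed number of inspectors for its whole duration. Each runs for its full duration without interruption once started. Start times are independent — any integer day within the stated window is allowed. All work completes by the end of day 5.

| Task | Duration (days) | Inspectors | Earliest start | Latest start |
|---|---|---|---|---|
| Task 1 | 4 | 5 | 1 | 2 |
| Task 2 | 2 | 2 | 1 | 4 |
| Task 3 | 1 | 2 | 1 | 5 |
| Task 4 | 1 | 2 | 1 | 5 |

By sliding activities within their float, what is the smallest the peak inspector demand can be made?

7

Early-start (Task 1@1, Task 2@1, Task 3@1, Task 4@1) gives peak 11: d1:11  d2:7  d3:5  d4:5  d5:0.
Shift Task 3→3, Task 4→4.
Schedule Task 1@1, Task 2@1, Task 3@3, Task 4@4: d1:7  d2:7  d3:7  d4:7  d5:0 — peak 7.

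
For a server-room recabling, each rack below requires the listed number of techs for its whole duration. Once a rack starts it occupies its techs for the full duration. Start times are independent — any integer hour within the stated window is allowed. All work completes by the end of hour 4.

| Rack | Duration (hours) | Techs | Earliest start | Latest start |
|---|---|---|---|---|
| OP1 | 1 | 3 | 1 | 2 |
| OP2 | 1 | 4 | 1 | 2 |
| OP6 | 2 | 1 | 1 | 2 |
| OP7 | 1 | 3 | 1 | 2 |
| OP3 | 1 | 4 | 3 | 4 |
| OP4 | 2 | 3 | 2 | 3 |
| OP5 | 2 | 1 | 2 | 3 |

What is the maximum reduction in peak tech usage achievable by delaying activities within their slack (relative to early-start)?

4

Early-start peak: h1:11  h2:5  h3:8  h4:0 ⇒ 11.
Leveled (OP1@1, OP2@1, OP6@2, OP7@2, OP3@4, OP4@2, OP5@3): h1:7  h2:7  h3:5  h4:5 ⇒ 7.
Reduction 11 − 7 = 4.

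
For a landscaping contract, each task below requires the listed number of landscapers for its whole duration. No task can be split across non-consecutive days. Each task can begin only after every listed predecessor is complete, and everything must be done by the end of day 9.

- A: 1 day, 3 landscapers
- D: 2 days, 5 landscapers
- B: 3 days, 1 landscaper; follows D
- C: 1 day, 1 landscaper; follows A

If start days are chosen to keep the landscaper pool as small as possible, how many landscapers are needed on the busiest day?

Early-start (A@1, D@1, B@3, C@2) gives peak 8: d1:8  d2:6  d3:1  d4:1  d5:1  d6:0  d7:0  d8:0  d9:0.
Shift D→2, B→4, C→4.
Schedule A@1, D@2, B@4, C@4: d1:3  d2:5  d3:5  d4:2  d5:1  d6:1  d7:0  d8:0  d9:0 — peak 5.

5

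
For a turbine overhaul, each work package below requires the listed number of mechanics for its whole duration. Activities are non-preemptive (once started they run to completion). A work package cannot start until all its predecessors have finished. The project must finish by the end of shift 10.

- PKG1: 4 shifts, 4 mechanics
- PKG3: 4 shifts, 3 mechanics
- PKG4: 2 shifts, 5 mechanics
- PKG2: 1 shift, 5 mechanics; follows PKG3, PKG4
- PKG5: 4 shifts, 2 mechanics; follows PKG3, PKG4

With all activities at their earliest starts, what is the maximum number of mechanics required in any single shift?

12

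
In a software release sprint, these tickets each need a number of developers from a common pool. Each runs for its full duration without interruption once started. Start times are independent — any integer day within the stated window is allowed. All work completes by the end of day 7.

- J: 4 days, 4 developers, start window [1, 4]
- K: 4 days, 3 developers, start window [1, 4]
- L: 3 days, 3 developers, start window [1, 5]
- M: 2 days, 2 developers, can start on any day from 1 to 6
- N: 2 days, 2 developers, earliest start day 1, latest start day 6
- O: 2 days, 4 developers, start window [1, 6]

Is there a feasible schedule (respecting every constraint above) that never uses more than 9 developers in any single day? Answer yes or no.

Schedule J@1, K@1, L@5, M@1, N@3, O@5: d1:9  d2:9  d3:9  d4:9  d5:7  d6:7  d7:3 — peak 9 ≤ 9.

yes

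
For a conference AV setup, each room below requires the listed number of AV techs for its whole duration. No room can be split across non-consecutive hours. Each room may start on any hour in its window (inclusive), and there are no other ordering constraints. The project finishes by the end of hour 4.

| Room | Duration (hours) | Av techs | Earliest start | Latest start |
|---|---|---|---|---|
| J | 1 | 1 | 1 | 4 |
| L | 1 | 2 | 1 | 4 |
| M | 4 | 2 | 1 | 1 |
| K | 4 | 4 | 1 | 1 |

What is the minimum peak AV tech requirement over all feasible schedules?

Early-start (J@1, L@1, M@1, K@1) gives peak 9: h1:9  h2:6  h3:6  h4:6.
Shift L→2.
Schedule J@1, L@2, M@1, K@1: h1:7  h2:8  h3:6  h4:6 — peak 8.
No arrangement of the 16 feasible schedules does better.

8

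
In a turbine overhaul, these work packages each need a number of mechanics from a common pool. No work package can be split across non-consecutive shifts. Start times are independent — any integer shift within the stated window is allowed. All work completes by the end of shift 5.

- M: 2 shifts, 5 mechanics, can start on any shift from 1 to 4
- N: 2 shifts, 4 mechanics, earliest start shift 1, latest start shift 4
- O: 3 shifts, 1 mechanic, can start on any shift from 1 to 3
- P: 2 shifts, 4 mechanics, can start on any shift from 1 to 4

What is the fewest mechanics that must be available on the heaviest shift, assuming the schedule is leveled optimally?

8

Early-start (M@1, N@1, O@1, P@1) gives peak 14: s1:14  s2:14  s3:1  s4:0  s5:0.
Shift N→3, P→4.
Schedule M@1, N@3, O@1, P@4: s1:6  s2:6  s3:5  s4:8  s5:4 — peak 8.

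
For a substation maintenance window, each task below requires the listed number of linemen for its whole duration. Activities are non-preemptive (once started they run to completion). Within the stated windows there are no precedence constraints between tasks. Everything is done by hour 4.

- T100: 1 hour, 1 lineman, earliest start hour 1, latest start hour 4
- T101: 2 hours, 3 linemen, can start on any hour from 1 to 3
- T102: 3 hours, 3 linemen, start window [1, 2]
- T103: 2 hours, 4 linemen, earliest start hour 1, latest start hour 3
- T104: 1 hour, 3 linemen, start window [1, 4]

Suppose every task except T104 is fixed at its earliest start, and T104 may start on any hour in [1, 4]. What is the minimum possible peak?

11

T104@1: h1:14  h2:10  h3:3  h4:0 → peak 14
T104@2: h1:11  h2:13  h3:3  h4:0 → peak 13
T104@3: h1:11  h2:10  h3:6  h4:0 → peak 11
T104@4: h1:11  h2:10  h3:3  h4:3 → peak 11
Best is T104@3, peak 11.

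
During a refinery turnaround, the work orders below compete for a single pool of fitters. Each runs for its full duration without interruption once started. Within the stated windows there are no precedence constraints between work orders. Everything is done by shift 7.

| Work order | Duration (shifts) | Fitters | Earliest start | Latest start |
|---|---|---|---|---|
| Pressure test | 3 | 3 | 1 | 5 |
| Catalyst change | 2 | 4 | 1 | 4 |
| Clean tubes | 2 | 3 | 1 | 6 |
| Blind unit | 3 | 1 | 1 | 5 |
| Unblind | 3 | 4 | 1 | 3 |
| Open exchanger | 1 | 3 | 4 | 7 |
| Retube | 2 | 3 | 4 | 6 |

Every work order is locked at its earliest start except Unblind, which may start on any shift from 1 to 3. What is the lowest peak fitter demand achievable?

Unblind@1: s1:15  s2:15  s3:8  s4:6  s5:3  s6:0  s7:0 → peak 15
Unblind@2: s1:11  s2:15  s3:8  s4:10  s5:3  s6:0  s7:0 → peak 15
Unblind@3: s1:11  s2:11  s3:8  s4:10  s5:7  s6:0  s7:0 → peak 11
Best is Unblind@3, peak 11.

11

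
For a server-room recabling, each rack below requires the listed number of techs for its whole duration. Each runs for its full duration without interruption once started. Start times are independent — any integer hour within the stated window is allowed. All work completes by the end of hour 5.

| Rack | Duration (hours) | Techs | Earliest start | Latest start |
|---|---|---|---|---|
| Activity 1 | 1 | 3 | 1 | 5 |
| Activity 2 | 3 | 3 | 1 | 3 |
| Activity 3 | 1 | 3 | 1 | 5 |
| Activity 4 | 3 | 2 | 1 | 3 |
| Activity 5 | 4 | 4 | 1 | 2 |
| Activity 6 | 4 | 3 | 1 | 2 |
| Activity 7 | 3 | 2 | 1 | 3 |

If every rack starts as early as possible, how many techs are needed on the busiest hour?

20

Early-start schedule: Activity 1@1, Activity 2@1, Activity 3@1, Activity 4@1, Activity 5@1, Activity 6@1, Activity 7@1.
Load per hour: hour 1: 20, hour 2: 14, hour 3: 14, hour 4: 7, hour 5: 0.
Peak is 20.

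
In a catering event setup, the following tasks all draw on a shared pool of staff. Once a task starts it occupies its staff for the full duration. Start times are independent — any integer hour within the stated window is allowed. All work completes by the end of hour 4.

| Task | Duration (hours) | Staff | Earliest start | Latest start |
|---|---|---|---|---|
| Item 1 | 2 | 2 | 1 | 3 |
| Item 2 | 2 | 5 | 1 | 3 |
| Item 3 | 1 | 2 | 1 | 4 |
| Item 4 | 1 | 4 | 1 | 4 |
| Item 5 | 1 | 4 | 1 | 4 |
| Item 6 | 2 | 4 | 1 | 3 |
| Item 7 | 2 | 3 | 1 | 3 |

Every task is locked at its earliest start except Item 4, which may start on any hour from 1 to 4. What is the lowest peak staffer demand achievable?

Item 4@1: h1:24  h2:14  h3:0  h4:0 → peak 24
Item 4@2: h1:20  h2:18  h3:0  h4:0 → peak 20
Item 4@3: h1:20  h2:14  h3:4  h4:0 → peak 20
Item 4@4: h1:20  h2:14  h3:0  h4:4 → peak 20
Best is Item 4@2, peak 20.

20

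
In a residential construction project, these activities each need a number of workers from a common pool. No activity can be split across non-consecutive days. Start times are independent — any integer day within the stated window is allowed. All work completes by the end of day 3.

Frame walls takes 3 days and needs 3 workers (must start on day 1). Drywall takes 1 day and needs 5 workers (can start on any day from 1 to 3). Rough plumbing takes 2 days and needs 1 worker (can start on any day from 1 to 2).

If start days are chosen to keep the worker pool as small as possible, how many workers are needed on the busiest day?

Early-start (Frame walls@1, Drywall@1, Rough plumbing@1) gives peak 9: d1:9  d2:4  d3:3.
Shift Rough plumbing→2.
Schedule Frame walls@1, Drywall@1, Rough plumbing@2: d1:8  d2:4  d3:4 — peak 8.
No arrangement of the 6 feasible schedules does better.

8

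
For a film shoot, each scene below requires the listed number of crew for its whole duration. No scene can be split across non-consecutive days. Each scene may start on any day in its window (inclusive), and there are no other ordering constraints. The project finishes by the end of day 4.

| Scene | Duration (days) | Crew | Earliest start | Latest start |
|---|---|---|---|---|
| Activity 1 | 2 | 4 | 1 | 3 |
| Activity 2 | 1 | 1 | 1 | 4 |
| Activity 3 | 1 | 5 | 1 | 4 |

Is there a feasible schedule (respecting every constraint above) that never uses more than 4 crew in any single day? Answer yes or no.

The minimum achievable peak is 5; 4 < 5, so no feasible schedule stays within the cap.

no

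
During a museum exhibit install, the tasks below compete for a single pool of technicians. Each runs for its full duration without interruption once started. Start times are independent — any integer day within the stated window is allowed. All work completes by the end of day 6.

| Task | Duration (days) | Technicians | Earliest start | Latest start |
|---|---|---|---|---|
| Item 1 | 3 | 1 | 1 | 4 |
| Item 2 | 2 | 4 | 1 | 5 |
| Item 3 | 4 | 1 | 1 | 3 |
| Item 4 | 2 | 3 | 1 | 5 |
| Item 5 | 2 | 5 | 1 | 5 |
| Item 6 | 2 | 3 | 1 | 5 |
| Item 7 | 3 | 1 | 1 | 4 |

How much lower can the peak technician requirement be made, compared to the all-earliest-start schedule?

Early-start peak: d1:18  d2:18  d3:3  d4:1  d5:0  d6:0 ⇒ 18.
Leveled (Item 1@1, Item 2@1, Item 3@1, Item 4@5, Item 5@3, Item 6@5, Item 7@4): d1:6  d2:6  d3:7  d4:7  d5:7  d6:7 ⇒ 7.
Reduction 18 − 7 = 11.

11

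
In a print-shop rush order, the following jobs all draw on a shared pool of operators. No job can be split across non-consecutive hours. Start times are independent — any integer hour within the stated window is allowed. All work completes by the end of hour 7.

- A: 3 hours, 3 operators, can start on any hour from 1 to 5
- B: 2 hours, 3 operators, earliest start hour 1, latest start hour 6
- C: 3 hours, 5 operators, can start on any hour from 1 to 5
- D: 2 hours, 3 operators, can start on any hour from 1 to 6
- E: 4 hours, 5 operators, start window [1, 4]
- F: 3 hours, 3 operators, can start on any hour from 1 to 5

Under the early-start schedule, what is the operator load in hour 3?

16

At early start, hour 3 has: A, C, E, F.
Demand: 3 + 5 + 5 + 3 = 16.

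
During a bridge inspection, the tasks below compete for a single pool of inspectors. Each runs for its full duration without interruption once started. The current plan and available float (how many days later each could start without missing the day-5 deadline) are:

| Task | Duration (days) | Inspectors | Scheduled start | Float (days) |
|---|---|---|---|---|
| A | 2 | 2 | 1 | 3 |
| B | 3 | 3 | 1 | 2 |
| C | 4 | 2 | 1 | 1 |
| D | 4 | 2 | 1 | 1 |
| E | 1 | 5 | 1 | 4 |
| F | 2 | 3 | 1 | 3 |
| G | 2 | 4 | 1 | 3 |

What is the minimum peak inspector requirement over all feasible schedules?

10

Early-start (A@1, B@1, C@1, D@1, E@1, F@1, G@1) gives peak 21: d1:21  d2:16  d3:7  d4:4  d5:0.
Shift B→3, E→5, F→3.
Schedule A@1, B@3, C@1, D@1, E@5, F@3, G@1: d1:10  d2:10  d3:10  d4:10  d5:8 — peak 10.
Total inspector-days = 48 over 5 days ⇒ peak ≥ ⌈48/5⌉ = 10, so 10 is optimal.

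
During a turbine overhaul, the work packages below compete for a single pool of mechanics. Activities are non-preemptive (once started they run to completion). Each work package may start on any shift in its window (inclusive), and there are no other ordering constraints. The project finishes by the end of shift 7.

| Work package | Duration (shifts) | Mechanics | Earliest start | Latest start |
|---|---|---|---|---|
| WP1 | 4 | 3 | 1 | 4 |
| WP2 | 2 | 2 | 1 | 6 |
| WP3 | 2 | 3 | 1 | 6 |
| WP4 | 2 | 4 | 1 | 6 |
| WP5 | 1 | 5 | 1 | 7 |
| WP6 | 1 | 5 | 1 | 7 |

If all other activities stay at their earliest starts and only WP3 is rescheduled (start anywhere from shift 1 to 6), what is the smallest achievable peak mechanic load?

WP3@1: s1:22  s2:12  s3:3  s4:3  s5:0  s6:0  s7:0 → peak 22
WP3@2: s1:19  s2:12  s3:6  s4:3  s5:0  s6:0  s7:0 → peak 19
WP3@3: s1:19  s2:9  s3:6  s4:6  s5:0  s6:0  s7:0 → peak 19
WP3@4: s1:19  s2:9  s3:3  s4:6  s5:3  s6:0  s7:0 → peak 19
WP3@5: s1:19  s2:9  s3:3  s4:3  s5:3  s6:3  s7:0 → peak 19
WP3@6: s1:19  s2:9  s3:3  s4:3  s5:0  s6:3  s7:3 → peak 19
Best is WP3@2, peak 19.

19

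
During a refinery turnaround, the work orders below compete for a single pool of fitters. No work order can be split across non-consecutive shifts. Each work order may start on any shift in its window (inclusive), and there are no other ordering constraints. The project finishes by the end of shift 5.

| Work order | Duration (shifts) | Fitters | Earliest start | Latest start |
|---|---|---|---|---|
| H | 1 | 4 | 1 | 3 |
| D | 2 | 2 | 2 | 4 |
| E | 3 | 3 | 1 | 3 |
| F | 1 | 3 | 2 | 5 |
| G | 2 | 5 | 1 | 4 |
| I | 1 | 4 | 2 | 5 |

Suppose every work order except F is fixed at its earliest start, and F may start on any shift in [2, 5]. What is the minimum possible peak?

F@2: s1:12  s2:17  s3:5  s4:0  s5:0 → peak 17
F@3: s1:12  s2:14  s3:8  s4:0  s5:0 → peak 14
F@4: s1:12  s2:14  s3:5  s4:3  s5:0 → peak 14
F@5: s1:12  s2:14  s3:5  s4:0  s5:3 → peak 14
Best is F@3, peak 14.

14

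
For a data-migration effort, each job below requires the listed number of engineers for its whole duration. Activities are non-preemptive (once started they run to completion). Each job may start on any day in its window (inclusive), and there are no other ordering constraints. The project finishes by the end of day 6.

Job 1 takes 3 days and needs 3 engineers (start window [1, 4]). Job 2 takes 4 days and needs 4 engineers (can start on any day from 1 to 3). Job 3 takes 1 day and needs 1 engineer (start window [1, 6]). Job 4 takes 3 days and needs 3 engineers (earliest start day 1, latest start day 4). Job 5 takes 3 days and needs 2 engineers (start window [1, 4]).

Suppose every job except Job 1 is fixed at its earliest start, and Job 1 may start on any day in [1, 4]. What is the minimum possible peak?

10

Job 1@1: d1:13  d2:12  d3:12  d4:4  d5:0  d6:0 → peak 13
Job 1@2: d1:10  d2:12  d3:12  d4:7  d5:0  d6:0 → peak 12
Job 1@3: d1:10  d2:9  d3:12  d4:7  d5:3  d6:0 → peak 12
Job 1@4: d1:10  d2:9  d3:9  d4:7  d5:3  d6:3 → peak 10
Best is Job 1@4, peak 10.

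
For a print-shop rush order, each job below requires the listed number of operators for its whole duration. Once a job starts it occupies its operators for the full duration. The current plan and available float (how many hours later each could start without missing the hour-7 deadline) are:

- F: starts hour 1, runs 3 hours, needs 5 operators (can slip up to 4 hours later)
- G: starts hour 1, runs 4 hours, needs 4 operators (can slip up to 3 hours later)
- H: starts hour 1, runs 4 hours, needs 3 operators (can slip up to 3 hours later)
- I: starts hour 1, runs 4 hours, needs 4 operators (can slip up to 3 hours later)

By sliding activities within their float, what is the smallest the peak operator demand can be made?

Early-start (F@1, G@1, H@1, I@1) gives peak 16: h1:16  h2:16  h3:16  h4:11  h5:0  h6:0  h7:0.
Shift H→4, I→4.
Schedule F@1, G@1, H@4, I@4: h1:9  h2:9  h3:9  h4:11  h5:7  h6:7  h7:7 — peak 11.

11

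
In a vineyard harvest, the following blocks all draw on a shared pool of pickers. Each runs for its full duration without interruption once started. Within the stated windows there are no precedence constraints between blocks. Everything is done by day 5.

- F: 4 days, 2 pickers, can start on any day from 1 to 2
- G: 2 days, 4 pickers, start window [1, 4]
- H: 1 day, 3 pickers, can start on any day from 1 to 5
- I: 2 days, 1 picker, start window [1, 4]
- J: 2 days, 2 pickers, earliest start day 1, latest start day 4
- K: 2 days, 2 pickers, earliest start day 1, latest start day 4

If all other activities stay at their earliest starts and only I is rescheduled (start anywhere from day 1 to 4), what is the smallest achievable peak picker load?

I@1: d1:14  d2:11  d3:2  d4:2  d5:0 → peak 14
I@2: d1:13  d2:11  d3:3  d4:2  d5:0 → peak 13
I@3: d1:13  d2:10  d3:3  d4:3  d5:0 → peak 13
I@4: d1:13  d2:10  d3:2  d4:3  d5:1 → peak 13
Best is I@2, peak 13.

13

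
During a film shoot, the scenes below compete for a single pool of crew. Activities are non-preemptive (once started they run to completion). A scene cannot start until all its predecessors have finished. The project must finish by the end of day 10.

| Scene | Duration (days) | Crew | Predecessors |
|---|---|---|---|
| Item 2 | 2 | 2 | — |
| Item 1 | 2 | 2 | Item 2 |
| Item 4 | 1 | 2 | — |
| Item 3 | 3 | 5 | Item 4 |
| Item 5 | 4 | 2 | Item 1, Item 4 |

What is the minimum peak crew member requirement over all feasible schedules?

7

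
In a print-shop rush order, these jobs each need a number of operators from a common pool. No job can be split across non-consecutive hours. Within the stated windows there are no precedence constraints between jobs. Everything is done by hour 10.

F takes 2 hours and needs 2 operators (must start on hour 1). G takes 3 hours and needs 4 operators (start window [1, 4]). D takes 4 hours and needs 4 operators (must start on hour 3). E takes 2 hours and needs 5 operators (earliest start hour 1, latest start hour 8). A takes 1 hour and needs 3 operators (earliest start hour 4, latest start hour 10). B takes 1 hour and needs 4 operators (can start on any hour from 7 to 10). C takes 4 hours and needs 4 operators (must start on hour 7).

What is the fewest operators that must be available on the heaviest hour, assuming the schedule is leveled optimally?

8

Early-start (F@1, G@1, D@3, E@1, A@4, B@7, C@7) gives peak 11: h1:11  h2:11  h3:8  h4:7  h5:4  h6:4  h7:8  h8:4  h9:4  h10:4.
Shift G→3, A→6.
Schedule F@1, G@3, D@3, E@1, A@6, B@7, C@7: h1:7  h2:7  h3:8  h4:8  h5:8  h6:7  h7:8  h8:4  h9:4  h10:4 — peak 8.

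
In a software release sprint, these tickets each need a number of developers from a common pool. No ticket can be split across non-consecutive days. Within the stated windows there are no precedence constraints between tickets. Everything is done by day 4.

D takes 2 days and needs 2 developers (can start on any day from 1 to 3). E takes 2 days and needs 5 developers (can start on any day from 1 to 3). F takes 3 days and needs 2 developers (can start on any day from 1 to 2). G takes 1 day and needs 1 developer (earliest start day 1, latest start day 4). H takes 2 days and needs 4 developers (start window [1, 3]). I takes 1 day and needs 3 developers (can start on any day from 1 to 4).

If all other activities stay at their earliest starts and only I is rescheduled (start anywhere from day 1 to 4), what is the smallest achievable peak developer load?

I@1: d1:17  d2:13  d3:2  d4:0 → peak 17
I@2: d1:14  d2:16  d3:2  d4:0 → peak 16
I@3: d1:14  d2:13  d3:5  d4:0 → peak 14
I@4: d1:14  d2:13  d3:2  d4:3 → peak 14
Best is I@3, peak 14.

14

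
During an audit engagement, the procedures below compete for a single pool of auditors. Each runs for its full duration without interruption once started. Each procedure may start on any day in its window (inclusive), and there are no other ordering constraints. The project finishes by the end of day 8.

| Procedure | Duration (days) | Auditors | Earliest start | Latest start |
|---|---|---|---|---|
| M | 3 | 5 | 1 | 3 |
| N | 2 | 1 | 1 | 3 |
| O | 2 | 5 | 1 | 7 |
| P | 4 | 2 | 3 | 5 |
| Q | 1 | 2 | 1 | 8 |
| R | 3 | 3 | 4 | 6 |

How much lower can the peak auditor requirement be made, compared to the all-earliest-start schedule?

Early-start peak: d1:13  d2:11  d3:7  d4:5  d5:5  d6:5  d7:0  d8:0 ⇒ 13.
Leveled (M@1, N@1, O@4, P@3, Q@6, R@6): d1:6  d2:6  d3:7  d4:7  d5:7  d6:7  d7:3  d8:3 ⇒ 7.
Reduction 13 − 7 = 6.

6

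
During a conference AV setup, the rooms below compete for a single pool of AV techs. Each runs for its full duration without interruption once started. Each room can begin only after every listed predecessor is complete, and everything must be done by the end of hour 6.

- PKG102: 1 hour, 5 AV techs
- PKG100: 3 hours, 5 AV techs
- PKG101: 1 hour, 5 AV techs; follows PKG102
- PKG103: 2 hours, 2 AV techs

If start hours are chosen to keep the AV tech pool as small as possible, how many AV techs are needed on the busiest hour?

7

Early-start (PKG102@1, PKG100@1, PKG101@2, PKG103@1) gives peak 12: h1:12  h2:12  h3:5  h4:0  h5:0  h6:0.
Shift PKG100→2, PKG101→5.
Schedule PKG102@1, PKG100@2, PKG101@5, PKG103@1: h1:7  h2:7  h3:5  h4:5  h5:5  h6:0 — peak 7.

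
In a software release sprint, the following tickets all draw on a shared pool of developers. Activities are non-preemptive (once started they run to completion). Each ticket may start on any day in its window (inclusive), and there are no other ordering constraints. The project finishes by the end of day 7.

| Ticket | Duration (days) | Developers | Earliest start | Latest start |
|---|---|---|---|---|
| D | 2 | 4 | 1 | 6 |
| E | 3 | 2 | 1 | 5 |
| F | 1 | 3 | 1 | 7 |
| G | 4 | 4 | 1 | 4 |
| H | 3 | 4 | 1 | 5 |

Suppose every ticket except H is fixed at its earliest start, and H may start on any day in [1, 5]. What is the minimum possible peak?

H@1: d1:17  d2:14  d3:10  d4:4  d5:0  d6:0  d7:0 → peak 17
H@2: d1:13  d2:14  d3:10  d4:8  d5:0  d6:0  d7:0 → peak 14
H@3: d1:13  d2:10  d3:10  d4:8  d5:4  d6:0  d7:0 → peak 13
H@4: d1:13  d2:10  d3:6  d4:8  d5:4  d6:4  d7:0 → peak 13
H@5: d1:13  d2:10  d3:6  d4:4  d5:4  d6:4  d7:4 → peak 13
Best is H@3, peak 13.

13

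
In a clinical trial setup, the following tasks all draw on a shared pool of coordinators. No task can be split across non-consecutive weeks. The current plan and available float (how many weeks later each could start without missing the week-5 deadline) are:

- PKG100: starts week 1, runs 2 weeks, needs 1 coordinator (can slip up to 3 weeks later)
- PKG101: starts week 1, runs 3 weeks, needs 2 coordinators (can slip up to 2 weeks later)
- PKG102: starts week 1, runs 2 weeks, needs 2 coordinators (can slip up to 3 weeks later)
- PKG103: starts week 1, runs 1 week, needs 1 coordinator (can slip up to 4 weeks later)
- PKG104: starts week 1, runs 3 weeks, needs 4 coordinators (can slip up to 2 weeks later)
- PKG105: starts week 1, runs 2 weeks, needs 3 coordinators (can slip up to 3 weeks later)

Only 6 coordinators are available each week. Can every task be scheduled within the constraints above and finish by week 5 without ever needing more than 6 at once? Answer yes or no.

no

Total coordinator-weeks = 31; over 5 weeks the average is 31/5 > 6, so some week must exceed 6.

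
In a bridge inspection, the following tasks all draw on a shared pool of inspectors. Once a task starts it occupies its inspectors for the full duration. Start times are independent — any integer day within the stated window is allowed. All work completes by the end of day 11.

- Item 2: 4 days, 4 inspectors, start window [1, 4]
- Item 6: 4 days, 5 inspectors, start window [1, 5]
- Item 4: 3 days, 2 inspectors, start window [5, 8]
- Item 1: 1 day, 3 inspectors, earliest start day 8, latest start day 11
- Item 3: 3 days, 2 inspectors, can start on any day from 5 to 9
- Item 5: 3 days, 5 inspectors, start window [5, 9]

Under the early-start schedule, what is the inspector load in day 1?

At early start, day 1 has: Item 2, Item 6.
Demand: 4 + 5 = 9.

9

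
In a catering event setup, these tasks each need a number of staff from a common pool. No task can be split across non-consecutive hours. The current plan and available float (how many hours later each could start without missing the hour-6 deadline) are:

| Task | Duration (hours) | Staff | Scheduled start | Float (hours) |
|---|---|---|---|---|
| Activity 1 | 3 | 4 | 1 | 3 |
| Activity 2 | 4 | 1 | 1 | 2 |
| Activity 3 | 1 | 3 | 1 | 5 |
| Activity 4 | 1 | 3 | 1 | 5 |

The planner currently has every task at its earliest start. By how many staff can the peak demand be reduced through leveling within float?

6

Early-start peak: h1:11  h2:5  h3:5  h4:1  h5:0  h6:0 ⇒ 11.
Leveled (Activity 1@1, Activity 2@1, Activity 3@4, Activity 4@5): h1:5  h2:5  h3:5  h4:4  h5:3  h6:0 ⇒ 5.
Reduction 11 − 5 = 6.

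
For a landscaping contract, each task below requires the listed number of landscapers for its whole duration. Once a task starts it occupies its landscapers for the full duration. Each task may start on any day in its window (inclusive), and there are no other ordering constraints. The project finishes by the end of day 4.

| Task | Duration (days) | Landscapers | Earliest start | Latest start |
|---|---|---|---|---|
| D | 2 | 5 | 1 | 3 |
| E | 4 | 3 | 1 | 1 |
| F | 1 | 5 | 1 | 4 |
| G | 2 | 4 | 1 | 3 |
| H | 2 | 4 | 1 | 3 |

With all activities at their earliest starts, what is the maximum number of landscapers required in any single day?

21

Early-start schedule: D@1, E@1, F@1, G@1, H@1.
Load per day: day 1: 21, day 2: 16, day 3: 3, day 4: 3.
Peak is 21.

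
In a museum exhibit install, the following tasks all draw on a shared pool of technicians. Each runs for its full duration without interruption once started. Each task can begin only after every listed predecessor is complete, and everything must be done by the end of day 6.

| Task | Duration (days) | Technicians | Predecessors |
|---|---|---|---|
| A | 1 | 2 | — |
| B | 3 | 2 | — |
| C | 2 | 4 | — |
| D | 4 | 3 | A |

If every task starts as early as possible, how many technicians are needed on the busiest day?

Early-start schedule: A@1, B@1, C@1, D@2.
Load per day: day 1: 8, day 2: 9, day 3: 5, day 4: 3, day 5: 3, day 6: 0.
Peak is 9.

9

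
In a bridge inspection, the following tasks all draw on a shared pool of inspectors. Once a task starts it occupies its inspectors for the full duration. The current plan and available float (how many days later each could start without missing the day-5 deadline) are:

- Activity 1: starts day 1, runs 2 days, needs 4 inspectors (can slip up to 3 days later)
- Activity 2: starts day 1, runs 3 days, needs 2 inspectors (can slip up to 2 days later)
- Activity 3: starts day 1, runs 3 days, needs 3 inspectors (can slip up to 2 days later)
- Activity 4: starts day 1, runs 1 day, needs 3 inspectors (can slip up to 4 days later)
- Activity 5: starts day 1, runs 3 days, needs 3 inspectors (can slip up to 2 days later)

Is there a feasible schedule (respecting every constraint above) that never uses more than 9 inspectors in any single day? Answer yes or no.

Schedule Activity 1@1, Activity 2@2, Activity 3@3, Activity 4@1, Activity 5@3: d1:7  d2:6  d3:8  d4:8  d5:6 — peak 8 ≤ 9.

yes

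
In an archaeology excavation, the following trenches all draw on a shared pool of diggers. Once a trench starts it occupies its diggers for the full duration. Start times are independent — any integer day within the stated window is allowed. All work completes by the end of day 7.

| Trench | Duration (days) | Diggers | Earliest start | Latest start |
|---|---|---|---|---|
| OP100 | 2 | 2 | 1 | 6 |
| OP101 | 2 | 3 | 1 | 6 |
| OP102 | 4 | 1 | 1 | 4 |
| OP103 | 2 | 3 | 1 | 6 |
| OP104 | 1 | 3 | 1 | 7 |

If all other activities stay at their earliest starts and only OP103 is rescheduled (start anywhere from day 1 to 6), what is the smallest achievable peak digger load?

9

OP103@1: d1:12  d2:9  d3:1  d4:1  d5:0  d6:0  d7:0 → peak 12
OP103@2: d1:9  d2:9  d3:4  d4:1  d5:0  d6:0  d7:0 → peak 9
OP103@3: d1:9  d2:6  d3:4  d4:4  d5:0  d6:0  d7:0 → peak 9
OP103@4: d1:9  d2:6  d3:1  d4:4  d5:3  d6:0  d7:0 → peak 9
OP103@5: d1:9  d2:6  d3:1  d4:1  d5:3  d6:3  d7:0 → peak 9
OP103@6: d1:9  d2:6  d3:1  d4:1  d5:0  d6:3  d7:3 → peak 9
Best is OP103@2, peak 9.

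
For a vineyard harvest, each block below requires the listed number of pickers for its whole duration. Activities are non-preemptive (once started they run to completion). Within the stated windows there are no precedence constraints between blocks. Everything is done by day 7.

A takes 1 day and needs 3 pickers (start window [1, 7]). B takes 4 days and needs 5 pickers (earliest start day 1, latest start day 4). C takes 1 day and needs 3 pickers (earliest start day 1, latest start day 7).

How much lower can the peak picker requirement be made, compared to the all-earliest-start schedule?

Early-start peak: d1:11  d2:5  d3:5  d4:5  d5:0  d6:0  d7:0 ⇒ 11.
Leveled (A@1, B@2, C@6): d1:3  d2:5  d3:5  d4:5  d5:5  d6:3  d7:0 ⇒ 5.
Reduction 11 − 5 = 6.

6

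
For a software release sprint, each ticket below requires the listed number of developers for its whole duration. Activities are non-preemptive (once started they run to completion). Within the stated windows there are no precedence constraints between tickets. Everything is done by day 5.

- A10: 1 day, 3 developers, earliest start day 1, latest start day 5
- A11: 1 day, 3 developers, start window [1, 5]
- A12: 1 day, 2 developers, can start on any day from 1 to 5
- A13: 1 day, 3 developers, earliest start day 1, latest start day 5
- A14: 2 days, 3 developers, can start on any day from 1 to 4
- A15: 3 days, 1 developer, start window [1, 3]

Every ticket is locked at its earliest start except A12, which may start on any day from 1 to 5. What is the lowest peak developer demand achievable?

A12@1: d1:15  d2:4  d3:1  d4:0  d5:0 → peak 15
A12@2: d1:13  d2:6  d3:1  d4:0  d5:0 → peak 13
A12@3: d1:13  d2:4  d3:3  d4:0  d5:0 → peak 13
A12@4: d1:13  d2:4  d3:1  d4:2  d5:0 → peak 13
A12@5: d1:13  d2:4  d3:1  d4:0  d5:2 → peak 13
Best is A12@2, peak 13.

13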